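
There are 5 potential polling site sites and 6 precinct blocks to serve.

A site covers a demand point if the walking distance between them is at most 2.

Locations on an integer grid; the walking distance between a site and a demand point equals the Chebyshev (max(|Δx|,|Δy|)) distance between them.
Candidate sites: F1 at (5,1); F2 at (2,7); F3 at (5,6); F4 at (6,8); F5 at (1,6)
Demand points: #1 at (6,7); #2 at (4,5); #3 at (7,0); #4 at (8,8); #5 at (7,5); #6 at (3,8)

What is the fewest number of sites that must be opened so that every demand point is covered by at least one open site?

3

Coverage sets (demand points within 2 of each site):
  F1: {#3}
  F2: {#2, #6}
  F3: {#1, #2, #5, #6}
  F4: {#1, #4}
  F5: {#6}
No 2 sites suffice: every size-2 union leaves at least one demand point uncovered.
But {F1, F3, F4} covers everything, so the minimum is 3.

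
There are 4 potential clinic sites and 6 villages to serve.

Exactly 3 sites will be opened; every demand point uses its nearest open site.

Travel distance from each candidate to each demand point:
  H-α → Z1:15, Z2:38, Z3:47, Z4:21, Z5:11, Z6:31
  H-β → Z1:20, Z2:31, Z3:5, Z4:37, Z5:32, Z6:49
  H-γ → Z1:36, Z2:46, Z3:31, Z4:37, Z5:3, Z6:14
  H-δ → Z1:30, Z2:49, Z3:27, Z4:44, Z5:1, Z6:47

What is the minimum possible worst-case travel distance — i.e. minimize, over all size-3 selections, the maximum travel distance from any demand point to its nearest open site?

31

Open {H-α, H-β, H-γ}.
  Farthest demand point is Z2 at travel distance 31 (to H-β); all others are ≤ 31.
With {H-α, H-β, H-δ} the worst case is 31.
With {H-β, H-γ, H-δ} the worst case is 37.
No size-3 selection achieves below 31.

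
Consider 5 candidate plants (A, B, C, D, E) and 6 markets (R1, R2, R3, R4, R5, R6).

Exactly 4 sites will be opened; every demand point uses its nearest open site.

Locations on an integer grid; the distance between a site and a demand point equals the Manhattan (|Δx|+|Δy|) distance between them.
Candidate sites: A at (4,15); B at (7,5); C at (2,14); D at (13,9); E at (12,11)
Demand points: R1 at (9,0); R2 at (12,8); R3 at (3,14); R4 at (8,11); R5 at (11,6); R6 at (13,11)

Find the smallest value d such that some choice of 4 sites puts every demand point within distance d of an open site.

Open {A, B, C, D}.
  Farthest demand point is R1 at distance 7 (to B); all others are ≤ 7.
With {A, B, C, E} the worst case is 7.
With {A, B, D, E} the worst case is 7.
No size-4 selection achieves below 7.

7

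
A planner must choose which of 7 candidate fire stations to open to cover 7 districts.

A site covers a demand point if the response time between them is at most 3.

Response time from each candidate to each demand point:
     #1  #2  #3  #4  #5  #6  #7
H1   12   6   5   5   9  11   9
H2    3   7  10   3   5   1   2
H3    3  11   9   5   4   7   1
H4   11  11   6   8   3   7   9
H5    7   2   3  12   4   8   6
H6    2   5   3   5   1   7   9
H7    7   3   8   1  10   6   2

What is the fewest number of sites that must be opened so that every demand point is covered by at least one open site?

Coverage sets (demand points within 3 of each site):
  H1: {}
  H2: {#1, #4, #6, #7}
  H3: {#1, #7}
  H4: {#5}
  H5: {#2, #3}
  H6: {#1, #3, #5}
  H7: {#2, #4, #7}
No 2 sites suffice: every size-2 union leaves at least one demand point uncovered.
But {H2, H4, H5} covers everything, so the minimum is 3.

3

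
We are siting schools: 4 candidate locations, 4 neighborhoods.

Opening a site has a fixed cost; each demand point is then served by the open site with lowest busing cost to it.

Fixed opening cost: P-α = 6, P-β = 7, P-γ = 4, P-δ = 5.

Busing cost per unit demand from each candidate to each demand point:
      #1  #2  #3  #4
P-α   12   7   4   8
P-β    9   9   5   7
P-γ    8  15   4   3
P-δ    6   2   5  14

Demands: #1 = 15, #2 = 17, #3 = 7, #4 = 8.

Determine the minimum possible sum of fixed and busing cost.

185

Open {P-γ, P-δ}: assign each demand point to its cheapest open site.
  #1→P-δ 15×6=90, #2→P-δ 17×2=34, #3→P-γ 7×4=28, #4→P-γ 8×3=24
  busing cost 176, fixed 9 → total 185.
Compare {P-α, P-γ, P-δ}: busing cost 176 + fixed 15 = 191.
Compare {P-β, P-γ, P-δ}: busing cost 176 + fixed 16 = 192.
Compare {P-α, P-β, P-γ, P-δ}: busing cost 176 + fixed 22 = 198.
All other subsets cost ≥ 191. Minimum total cost: 185.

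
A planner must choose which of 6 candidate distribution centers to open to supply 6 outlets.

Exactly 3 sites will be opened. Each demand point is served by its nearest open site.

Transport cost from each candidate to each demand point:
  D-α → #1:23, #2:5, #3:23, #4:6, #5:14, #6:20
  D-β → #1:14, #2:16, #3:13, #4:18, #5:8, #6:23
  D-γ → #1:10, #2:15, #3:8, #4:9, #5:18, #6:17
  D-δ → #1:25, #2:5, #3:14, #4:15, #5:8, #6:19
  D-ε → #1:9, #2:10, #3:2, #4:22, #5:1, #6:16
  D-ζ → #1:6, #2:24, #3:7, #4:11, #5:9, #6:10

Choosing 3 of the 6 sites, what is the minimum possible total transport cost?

30

Open {D-α, D-ε, D-ζ}.
  #1→D-ζ 6, #2→D-α 5, #3→D-ε 2, #4→D-α 6, #5→D-ε 1, #6→D-ζ 10  ⇒ total 30.
Compare {D-δ, D-ε, D-ζ}: total 35.
Compare {D-γ, D-ε, D-ζ}: total 38.
No size-3 selection does better; minimum is 30.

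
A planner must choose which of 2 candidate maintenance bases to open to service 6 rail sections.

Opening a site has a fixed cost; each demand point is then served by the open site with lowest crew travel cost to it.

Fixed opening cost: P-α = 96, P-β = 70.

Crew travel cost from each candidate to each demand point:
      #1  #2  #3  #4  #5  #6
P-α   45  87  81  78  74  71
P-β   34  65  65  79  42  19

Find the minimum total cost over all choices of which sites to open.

374

Open {P-β}: assign each demand point to its cheapest open site.
  #1→P-β 34, #2→P-β 65, #3→P-β 65, #4→P-β 79, #5→P-β 42, #6→P-β 19
  crew travel cost 304, fixed 70 → total 374.
Compare {P-α, P-β}: crew travel cost 303 + fixed 166 = 469.
Compare {P-α}: crew travel cost 436 + fixed 96 = 532.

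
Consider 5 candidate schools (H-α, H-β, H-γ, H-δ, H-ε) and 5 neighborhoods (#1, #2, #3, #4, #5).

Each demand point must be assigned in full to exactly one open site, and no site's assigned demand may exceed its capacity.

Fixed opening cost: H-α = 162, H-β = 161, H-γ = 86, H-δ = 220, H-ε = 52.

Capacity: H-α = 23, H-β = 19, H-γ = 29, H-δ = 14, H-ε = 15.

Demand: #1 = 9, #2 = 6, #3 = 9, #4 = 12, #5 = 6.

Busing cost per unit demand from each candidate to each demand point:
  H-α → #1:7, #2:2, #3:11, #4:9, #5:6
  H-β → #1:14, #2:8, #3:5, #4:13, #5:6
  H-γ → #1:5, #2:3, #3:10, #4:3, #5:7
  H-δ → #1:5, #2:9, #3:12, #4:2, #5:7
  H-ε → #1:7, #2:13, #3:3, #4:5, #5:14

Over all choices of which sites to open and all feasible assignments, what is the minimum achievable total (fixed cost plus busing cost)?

348

Open {H-γ, H-ε}; cheapest assignment that respects the capacities:
  H-γ (cap 29, load 27): #1, #2, #4 — cost 9×5 + 6×3 + 12×3 = 99
  H-ε (cap 15, load 15): #3, #5 — cost 9×3 + 6×14 = 111
  Shipping 210, fixed 138 → total 348.
  Any other capacity-feasible assignment to {H-γ, H-ε} ships for at least 210.
Compare {H-β, H-γ}: its best feasible assignment gives total 427.
Compare {H-α, H-γ, H-ε}: its best feasible assignment gives total 456.
Every other set of open sites that can feasibly serve all demand totals ≥ 427 even under its best assignment. Minimum: 348.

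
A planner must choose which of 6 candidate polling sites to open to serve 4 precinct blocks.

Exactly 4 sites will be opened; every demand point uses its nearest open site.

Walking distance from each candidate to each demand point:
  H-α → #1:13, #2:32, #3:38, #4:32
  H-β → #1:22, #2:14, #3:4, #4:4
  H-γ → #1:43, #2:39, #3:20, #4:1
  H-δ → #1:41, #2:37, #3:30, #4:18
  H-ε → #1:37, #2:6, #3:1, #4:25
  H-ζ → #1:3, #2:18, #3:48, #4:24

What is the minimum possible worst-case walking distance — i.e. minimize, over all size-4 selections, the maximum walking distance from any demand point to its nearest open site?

Open {H-α, H-β, H-ε, H-ζ}.
  Farthest demand point is #2 at walking distance 6 (to H-ε); all others are ≤ 6.
With {H-α, H-γ, H-ε, H-ζ} the worst case is 6.
With {H-β, H-γ, H-ε, H-ζ} the worst case is 6.
No size-4 selection achieves below 6.

6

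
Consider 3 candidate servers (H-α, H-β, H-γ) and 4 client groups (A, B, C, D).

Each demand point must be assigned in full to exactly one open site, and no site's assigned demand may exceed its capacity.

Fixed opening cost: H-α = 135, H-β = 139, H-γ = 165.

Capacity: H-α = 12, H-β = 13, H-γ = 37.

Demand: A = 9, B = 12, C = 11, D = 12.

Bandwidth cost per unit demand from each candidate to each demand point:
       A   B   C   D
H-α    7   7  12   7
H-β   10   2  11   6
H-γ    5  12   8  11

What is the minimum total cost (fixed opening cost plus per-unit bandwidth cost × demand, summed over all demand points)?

Open {H-β, H-γ}; cheapest assignment that respects the capacities:
  H-β (cap 13, load 12): B — cost 12×2 = 24
  H-γ (cap 37, load 32): A, C, D — cost 9×5 + 11×8 + 12×11 = 265
  Shipping 289, fixed 304 → total 593.
  Any other capacity-feasible assignment to {H-β, H-γ} ships for at least 289.
Compare {H-α, H-γ}: its best feasible assignment gives total 649.
Compare {H-α, H-β, H-γ}: its best feasible assignment gives total 680.
Every other set of open sites that can feasibly serve all demand totals ≥ 649 even under its best assignment. Minimum: 593.

593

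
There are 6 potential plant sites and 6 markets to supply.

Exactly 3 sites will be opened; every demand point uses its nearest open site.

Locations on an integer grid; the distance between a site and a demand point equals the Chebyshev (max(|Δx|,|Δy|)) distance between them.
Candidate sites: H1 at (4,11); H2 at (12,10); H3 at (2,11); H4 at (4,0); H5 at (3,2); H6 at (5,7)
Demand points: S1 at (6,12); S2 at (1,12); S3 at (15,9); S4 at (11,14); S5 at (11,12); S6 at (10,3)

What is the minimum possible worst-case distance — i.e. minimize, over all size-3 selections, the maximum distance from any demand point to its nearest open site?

Open {H1, H2, H6}.
  Farthest demand point is S6 at distance 5 (to H6); all others are ≤ 5.
With {H2, H3, H6} the worst case is 5.
With {H2, H4, H6} the worst case is 5.
No size-3 selection achieves below 5.

5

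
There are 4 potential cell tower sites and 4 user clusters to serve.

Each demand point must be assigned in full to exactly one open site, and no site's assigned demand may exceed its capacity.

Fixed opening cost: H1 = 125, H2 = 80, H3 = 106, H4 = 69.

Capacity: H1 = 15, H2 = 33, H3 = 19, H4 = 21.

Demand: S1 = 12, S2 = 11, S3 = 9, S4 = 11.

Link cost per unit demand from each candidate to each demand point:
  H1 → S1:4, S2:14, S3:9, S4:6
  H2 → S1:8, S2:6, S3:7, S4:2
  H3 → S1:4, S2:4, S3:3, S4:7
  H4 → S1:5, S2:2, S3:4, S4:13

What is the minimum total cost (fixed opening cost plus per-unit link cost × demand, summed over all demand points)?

325

Open {H2, H4}; cheapest assignment that respects the capacities:
  H2 (cap 33, load 23): S1, S4 — cost 12×8 + 11×2 = 118
  H4 (cap 21, load 20): S2, S3 — cost 11×2 + 9×4 = 58
  Shipping 176, fixed 149 → total 325.
  Any other capacity-feasible assignment to {H2, H4} ships for at least 176.
Compare {H2, H3, H4}: its best feasible assignment gives total 383.
Compare {H2, H3}: its best feasible assignment gives total 385.
Every other set of open sites that can feasibly serve all demand totals ≥ 383 even under its best assignment. Minimum: 325.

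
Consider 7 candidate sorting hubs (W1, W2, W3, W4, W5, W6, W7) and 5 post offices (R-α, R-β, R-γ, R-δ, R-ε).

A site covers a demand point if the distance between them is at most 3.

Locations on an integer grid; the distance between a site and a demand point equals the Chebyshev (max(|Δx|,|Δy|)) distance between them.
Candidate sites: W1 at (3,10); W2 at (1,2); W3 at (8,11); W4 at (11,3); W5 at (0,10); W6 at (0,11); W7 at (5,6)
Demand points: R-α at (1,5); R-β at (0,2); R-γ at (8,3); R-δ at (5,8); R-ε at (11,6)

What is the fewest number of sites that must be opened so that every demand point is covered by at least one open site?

Coverage sets (demand points within 3 of each site):
  W1: {R-δ}
  W2: {R-α, R-β}
  W3: {R-δ}
  W4: {R-γ, R-ε}
  W5: {}
  W6: {}
  W7: {R-γ, R-δ}
No 2 sites suffice: every size-2 union leaves at least one demand point uncovered.
But {W1, W2, W4} covers everything, so the minimum is 3.

3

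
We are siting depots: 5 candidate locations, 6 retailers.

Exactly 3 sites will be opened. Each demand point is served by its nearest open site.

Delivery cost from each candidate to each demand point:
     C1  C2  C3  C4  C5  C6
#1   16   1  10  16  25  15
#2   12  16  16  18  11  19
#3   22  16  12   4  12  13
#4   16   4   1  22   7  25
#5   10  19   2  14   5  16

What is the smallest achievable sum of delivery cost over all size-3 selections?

Open {#1, #3, #5}.
  C1→#5 10, C2→#1 1, C3→#5 2, C4→#3 4, C5→#5 5, C6→#3 13  ⇒ total 35.
Compare {#3, #4, #5}: total 37.
Compare {#2, #3, #4}: total 41.
No size-3 selection does better; minimum is 35.

35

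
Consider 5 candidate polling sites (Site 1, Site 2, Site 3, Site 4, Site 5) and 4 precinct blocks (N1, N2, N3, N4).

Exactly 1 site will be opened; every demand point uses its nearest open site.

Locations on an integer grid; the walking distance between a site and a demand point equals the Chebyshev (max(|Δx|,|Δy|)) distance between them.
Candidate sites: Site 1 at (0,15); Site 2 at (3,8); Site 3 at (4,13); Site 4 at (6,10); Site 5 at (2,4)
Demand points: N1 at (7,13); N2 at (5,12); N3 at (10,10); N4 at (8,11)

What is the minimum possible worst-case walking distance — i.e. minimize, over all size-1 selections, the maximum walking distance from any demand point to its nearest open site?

4

Open {Site 4}.
  Farthest demand point is N3 at walking distance 4 (to Site 4); all others are ≤ 4.
With {Site 3} the worst case is 6.
With {Site 2} the worst case is 7.
No size-1 selection achieves below 4.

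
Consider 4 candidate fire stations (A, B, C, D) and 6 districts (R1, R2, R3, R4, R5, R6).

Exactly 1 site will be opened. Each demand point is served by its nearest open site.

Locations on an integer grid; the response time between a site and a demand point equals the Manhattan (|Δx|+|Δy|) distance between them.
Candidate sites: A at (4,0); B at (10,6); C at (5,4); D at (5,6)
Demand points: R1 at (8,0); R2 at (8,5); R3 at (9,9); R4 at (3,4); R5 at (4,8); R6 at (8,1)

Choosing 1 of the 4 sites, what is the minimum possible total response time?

33

Open {C}.
  R1→C 7, R2→C 4, R3→C 9, R4→C 2, R5→C 5, R6→C 6  ⇒ total 33.
Compare {D}: total 35.
Compare {B}: total 39.
No size-1 selection does better; minimum is 33.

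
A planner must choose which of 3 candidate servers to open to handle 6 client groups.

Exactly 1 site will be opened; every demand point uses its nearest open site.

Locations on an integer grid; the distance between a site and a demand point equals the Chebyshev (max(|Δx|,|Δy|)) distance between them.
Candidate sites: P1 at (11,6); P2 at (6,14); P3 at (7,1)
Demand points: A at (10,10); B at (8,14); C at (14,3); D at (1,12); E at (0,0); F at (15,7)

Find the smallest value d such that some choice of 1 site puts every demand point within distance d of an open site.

11

Open {P1}.
  Farthest demand point is E at distance 11 (to P1); all others are ≤ 11.
With {P3} the worst case is 13.
With {P2} the worst case is 14.
No size-1 selection achieves below 11.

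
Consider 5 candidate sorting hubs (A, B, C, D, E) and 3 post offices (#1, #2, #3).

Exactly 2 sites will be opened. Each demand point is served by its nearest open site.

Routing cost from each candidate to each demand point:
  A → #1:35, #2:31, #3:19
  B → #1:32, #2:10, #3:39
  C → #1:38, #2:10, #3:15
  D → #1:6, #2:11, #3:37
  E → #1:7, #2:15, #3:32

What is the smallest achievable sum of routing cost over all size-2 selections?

31

Open {C, D}.
  #1→D 6, #2→C 10, #3→C 15  ⇒ total 31.
Compare {C, E}: total 32.
Compare {A, D}: total 36.
No size-2 selection does better; minimum is 31.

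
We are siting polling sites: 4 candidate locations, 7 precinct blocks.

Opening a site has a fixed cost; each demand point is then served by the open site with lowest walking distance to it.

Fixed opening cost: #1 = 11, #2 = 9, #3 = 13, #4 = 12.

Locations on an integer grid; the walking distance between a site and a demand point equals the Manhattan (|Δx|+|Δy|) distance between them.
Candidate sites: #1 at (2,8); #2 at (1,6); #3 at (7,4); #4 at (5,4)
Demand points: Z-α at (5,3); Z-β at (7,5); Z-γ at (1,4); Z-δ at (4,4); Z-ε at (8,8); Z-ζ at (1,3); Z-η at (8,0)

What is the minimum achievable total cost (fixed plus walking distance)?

Open {#4}: assign each demand point to its cheapest open site.
  Z-α→#4 1, Z-β→#4 3, Z-γ→#4 4, Z-δ→#4 1, Z-ε→#4 7, Z-ζ→#4 5, Z-η→#4 7
  walking distance 28, fixed 12 → total 40.
Compare {#3}: walking distance 30 + fixed 13 = 43.
Compare {#2, #3}: walking distance 22 + fixed 22 = 44.
Compare {#2, #4}: walking distance 24 + fixed 21 = 45.
All other subsets cost ≥ 43. Minimum total cost: 40.

40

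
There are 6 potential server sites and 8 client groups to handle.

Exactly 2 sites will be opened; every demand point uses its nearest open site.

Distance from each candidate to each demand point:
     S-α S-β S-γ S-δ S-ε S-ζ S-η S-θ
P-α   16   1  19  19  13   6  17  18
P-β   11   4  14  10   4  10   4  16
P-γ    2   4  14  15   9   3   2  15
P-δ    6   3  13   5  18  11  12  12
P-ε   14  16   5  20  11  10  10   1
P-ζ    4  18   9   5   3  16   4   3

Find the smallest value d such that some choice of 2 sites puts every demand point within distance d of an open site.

9

Open {P-α, P-ζ}.
  Farthest demand point is S-γ at distance 9 (to P-ζ); all others are ≤ 9.
With {P-γ, P-ζ} the worst case is 9.
With {P-β, P-ζ} the worst case is 10.
No size-2 selection achieves below 9.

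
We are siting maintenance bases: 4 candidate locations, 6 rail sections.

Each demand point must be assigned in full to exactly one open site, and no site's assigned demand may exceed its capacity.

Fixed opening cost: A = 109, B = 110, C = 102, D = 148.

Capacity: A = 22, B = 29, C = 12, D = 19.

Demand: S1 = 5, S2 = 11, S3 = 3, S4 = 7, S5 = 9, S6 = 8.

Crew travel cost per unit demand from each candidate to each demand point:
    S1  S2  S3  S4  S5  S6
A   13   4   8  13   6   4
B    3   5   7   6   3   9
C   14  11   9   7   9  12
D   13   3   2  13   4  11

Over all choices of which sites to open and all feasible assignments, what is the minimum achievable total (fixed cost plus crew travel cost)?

400

Open {A, B}; cheapest assignment that respects the capacities:
  A (cap 22, load 19): S2, S6 — cost 11×4 + 8×4 = 76
  B (cap 29, load 24): S1, S3, S4, S5 — cost 5×3 + 3×7 + 7×6 + 9×3 = 105
  Shipping 181, fixed 219 → total 400.
  Any other capacity-feasible assignment to {A, B} ships for at least 181.
Compare {B, D}: its best feasible assignment gives total 453.
Compare {A, B, C}: its best feasible assignment gives total 502.
Every other set of open sites that can feasibly serve all demand totals ≥ 453 even under its best assignment. Minimum: 400.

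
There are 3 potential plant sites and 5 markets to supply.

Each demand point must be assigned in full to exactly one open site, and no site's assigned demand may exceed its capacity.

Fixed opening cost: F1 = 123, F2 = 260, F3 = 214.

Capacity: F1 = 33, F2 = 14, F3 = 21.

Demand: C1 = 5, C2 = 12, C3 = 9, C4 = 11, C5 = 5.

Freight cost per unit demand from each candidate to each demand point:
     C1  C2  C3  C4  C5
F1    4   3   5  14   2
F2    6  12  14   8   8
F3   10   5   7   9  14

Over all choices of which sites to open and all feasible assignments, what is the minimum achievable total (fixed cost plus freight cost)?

547

Open {F1, F3}; cheapest assignment that respects the capacities:
  F1 (cap 33, load 31): C1, C2, C3, C5 — cost 5×4 + 12×3 + 9×5 + 5×2 = 111
  F3 (cap 21, load 11): C4 — cost 11×9 = 99
  Shipping 210, fixed 337 → total 547.
  Any other capacity-feasible assignment to {F1, F3} ships for at least 210.
Compare {F1, F2}: its best feasible assignment gives total 582.
Compare {F1, F2, F3}: its best feasible assignment gives total 796.
Every other set of open sites that can feasibly serve all demand totals ≥ 582 even under its best assignment. Minimum: 547.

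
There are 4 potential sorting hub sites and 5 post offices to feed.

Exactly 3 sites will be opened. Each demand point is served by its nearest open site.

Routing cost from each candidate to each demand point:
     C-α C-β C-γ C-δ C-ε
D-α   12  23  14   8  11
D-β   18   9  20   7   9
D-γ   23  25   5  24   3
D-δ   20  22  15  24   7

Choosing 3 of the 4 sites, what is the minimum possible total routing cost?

36

Open {D-α, D-β, D-γ}.
  C-α→D-α 12, C-β→D-β 9, C-γ→D-γ 5, C-δ→D-β 7, C-ε→D-γ 3  ⇒ total 36.
Compare {D-β, D-γ, D-δ}: total 42.
Compare {D-α, D-β, D-δ}: total 49.
No size-3 selection does better; minimum is 36.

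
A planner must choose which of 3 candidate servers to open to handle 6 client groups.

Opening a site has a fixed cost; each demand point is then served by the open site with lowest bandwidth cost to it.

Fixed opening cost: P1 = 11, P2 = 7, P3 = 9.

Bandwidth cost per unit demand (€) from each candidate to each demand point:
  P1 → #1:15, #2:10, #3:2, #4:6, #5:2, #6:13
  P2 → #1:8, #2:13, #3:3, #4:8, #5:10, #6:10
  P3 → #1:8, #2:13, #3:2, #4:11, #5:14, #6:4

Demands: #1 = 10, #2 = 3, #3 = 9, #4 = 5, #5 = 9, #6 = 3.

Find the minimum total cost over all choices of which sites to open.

208

Open {P1, P3}: assign each demand point to its cheapest open site.
  #1→P3 10×8=80, #2→P1 3×10=30, #3→P1 9×2=18, #4→P1 5×6=30, #5→P1 9×2=18, #6→P3 3×4=12
  bandwidth cost 188, fixed 20 → total 208.
Compare {P1, P2, P3}: bandwidth cost 188 + fixed 27 = 215.
Compare {P1, P2}: bandwidth cost 206 + fixed 18 = 224.
Compare {P2, P3}: bandwidth cost 279 + fixed 16 = 295.
All other subsets cost ≥ 215. Minimum total cost: 208.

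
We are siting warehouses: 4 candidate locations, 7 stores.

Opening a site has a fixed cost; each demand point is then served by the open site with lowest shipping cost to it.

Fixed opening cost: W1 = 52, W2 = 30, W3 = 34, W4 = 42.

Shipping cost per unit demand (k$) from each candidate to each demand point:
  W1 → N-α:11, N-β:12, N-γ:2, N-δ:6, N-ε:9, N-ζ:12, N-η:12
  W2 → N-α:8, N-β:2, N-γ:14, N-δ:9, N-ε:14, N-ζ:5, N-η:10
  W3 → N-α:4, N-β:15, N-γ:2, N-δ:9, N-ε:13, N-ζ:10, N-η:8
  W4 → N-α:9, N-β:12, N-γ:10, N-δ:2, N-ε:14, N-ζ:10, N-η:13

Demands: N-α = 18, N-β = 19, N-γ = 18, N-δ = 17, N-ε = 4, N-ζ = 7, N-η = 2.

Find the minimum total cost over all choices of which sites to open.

Open {W2, W3, W4}: assign each demand point to its cheapest open site.
  N-α→W3 18×4=72, N-β→W2 19×2=38, N-γ→W3 18×2=36, N-δ→W4 17×2=34, N-ε→W3 4×13=52, N-ζ→W2 7×5=35, N-η→W3 2×8=16
  shipping cost 283, fixed 106 → total 389.
Compare {W1, W2, W3, W4}: shipping cost 267 + fixed 158 = 425.
Compare {W1, W2, W3}: shipping cost 335 + fixed 116 = 451.
Compare {W2, W3}: shipping cost 402 + fixed 64 = 466.
All other subsets cost ≥ 425. Minimum total cost: 389.

389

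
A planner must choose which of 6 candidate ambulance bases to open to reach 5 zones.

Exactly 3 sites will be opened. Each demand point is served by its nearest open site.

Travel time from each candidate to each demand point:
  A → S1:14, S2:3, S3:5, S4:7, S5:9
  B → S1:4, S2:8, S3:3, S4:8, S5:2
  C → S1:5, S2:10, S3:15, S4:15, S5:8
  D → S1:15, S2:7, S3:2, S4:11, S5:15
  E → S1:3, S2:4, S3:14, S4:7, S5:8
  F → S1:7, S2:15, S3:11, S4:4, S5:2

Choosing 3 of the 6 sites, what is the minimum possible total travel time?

Open {D, E, F}.
  S1→E 3, S2→E 4, S3→D 2, S4→F 4, S5→F 2  ⇒ total 15.
Compare {A, B, F}: total 16.
Compare {B, E, F}: total 16.
No size-3 selection does better; minimum is 15.

15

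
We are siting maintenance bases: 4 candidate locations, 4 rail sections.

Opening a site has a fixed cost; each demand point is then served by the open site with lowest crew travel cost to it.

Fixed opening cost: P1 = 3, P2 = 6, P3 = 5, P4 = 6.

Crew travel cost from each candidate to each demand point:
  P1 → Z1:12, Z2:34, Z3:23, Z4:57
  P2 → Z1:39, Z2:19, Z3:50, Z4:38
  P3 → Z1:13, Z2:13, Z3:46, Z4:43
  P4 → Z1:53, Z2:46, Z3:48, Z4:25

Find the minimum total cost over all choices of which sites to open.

87

Open {P1, P3, P4}: assign each demand point to its cheapest open site.
  Z1→P1 12, Z2→P3 13, Z3→P1 23, Z4→P4 25
  crew travel cost 73, fixed 14 → total 87.
Compare {P1, P2, P3, P4}: crew travel cost 73 + fixed 20 = 93.
Compare {P1, P2, P4}: crew travel cost 79 + fixed 15 = 94.
Compare {P1, P3}: crew travel cost 91 + fixed 8 = 99.
All other subsets cost ≥ 93. Minimum total cost: 87.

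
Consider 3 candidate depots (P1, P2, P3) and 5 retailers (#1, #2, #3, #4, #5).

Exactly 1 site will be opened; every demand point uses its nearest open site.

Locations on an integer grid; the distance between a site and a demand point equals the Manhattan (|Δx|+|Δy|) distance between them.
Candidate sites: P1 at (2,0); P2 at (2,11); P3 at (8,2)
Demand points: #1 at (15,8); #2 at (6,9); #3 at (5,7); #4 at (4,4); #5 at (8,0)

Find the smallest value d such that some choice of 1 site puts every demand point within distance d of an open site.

Open {P3}.
  Farthest demand point is #1 at distance 13 (to P3); all others are ≤ 13.
With {P2} the worst case is 17.
With {P1} the worst case is 21.
No size-1 selection achieves below 13.

13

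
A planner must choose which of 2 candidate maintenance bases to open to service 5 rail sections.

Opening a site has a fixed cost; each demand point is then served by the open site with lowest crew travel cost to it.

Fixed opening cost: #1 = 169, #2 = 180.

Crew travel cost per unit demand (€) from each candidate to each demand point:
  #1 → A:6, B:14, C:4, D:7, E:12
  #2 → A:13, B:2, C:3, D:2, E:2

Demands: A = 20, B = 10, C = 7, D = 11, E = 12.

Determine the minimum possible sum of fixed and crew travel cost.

527

Open {#2}: assign each demand point to its cheapest open site.
  A→#2 20×13=260, B→#2 10×2=20, C→#2 7×3=21, D→#2 11×2=22, E→#2 12×2=24
  crew travel cost 347, fixed 180 → total 527.
Compare {#1, #2}: crew travel cost 207 + fixed 349 = 556.
Compare {#1}: crew travel cost 509 + fixed 169 = 678.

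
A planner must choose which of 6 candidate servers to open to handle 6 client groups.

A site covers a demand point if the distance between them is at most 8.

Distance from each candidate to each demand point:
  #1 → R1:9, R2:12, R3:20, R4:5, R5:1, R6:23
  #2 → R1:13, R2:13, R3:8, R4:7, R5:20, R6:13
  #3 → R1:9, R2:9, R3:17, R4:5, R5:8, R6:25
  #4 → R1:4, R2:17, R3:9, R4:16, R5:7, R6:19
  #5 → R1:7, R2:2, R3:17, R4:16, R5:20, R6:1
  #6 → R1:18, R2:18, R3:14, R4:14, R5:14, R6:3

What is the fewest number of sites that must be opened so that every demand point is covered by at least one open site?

Coverage sets (demand points within 8 of each site):
  #1: {R4, R5}
  #2: {R3, R4}
  #3: {R4, R5}
  #4: {R1, R5}
  #5: {R1, R2, R6}
  #6: {R6}
No 2 sites suffice: every size-2 union leaves at least one demand point uncovered.
But {#1, #2, #5} covers everything, so the minimum is 3.

3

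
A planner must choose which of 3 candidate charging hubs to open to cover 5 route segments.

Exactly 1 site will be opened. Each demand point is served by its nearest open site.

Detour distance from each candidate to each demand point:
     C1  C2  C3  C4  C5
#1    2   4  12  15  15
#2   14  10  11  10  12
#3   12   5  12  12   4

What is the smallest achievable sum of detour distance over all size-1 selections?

45

Open {#3}.
  C1→#3 12, C2→#3 5, C3→#3 12, C4→#3 12, C5→#3 4  ⇒ total 45.
Compare {#1}: total 48.
Compare {#2}: total 57.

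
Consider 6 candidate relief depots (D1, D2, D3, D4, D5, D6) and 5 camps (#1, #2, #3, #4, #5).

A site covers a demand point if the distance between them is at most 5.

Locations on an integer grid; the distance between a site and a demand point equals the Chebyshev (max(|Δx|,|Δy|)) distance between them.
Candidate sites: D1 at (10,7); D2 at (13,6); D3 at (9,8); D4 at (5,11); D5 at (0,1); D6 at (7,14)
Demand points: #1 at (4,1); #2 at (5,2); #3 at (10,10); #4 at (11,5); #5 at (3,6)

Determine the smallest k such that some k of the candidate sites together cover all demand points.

Coverage sets (demand points within 5 of each site):
  D1: {#2, #3, #4}
  D2: {#3, #4}
  D3: {#3, #4}
  D4: {#3, #5}
  D5: {#1, #2, #5}
  D6: {#3}
No single site covers all 5 demand points.
But {D1, D5} covers everything, so the minimum is 2.

2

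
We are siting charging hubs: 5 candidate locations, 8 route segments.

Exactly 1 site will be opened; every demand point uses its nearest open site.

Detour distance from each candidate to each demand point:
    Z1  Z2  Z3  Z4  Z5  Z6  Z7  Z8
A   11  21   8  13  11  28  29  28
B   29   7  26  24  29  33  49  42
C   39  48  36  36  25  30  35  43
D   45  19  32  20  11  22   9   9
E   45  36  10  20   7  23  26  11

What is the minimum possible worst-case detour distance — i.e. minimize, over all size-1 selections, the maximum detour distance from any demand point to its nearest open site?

29

Open {A}.
  Farthest demand point is Z7 at detour distance 29 (to A); all others are ≤ 29.
With {D} the worst case is 45.
With {E} the worst case is 45.
No size-1 selection achieves below 29.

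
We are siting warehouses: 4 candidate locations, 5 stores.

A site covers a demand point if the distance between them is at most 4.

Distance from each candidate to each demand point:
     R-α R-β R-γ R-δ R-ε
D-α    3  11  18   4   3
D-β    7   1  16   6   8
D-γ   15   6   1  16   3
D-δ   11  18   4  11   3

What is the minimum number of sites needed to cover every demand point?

3

Coverage sets (demand points within 4 of each site):
  D-α: {R-α, R-δ, R-ε}
  D-β: {R-β}
  D-γ: {R-γ, R-ε}
  D-δ: {R-γ, R-ε}
No 2 sites suffice: every size-2 union leaves at least one demand point uncovered.
But {D-α, D-β, D-γ} covers everything, so the minimum is 3.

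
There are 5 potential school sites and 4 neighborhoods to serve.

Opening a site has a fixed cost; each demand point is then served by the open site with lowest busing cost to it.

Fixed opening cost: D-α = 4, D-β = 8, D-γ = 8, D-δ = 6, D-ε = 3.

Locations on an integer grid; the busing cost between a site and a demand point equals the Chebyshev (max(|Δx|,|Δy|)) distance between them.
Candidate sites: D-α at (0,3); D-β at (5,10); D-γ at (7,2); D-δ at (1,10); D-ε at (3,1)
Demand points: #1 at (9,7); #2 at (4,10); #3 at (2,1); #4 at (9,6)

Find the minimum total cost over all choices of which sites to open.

21

Open {D-β, D-ε}: assign each demand point to its cheapest open site.
  #1→D-β 4, #2→D-β 1, #3→D-ε 1, #4→D-β 4
  busing cost 10, fixed 11 → total 21.
Compare {D-α, D-β}: busing cost 11 + fixed 12 = 23.
Compare {D-ε}: busing cost 22 + fixed 3 = 25.
Compare {D-δ, D-ε}: busing cost 16 + fixed 9 = 25.
All other subsets cost ≥ 23. Minimum total cost: 21.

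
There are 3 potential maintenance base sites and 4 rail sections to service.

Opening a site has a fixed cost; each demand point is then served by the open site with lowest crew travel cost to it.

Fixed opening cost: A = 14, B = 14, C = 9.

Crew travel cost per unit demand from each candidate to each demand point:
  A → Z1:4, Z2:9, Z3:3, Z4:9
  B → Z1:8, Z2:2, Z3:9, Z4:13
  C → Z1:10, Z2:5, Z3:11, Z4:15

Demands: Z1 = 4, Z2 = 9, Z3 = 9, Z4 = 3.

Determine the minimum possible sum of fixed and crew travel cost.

Open {A, B}: assign each demand point to its cheapest open site.
  Z1→A 4×4=16, Z2→B 9×2=18, Z3→A 9×3=27, Z4→A 3×9=27
  crew travel cost 88, fixed 28 → total 116.
Compare {A, B, C}: crew travel cost 88 + fixed 37 = 125.
Compare {A, C}: crew travel cost 115 + fixed 23 = 138.
Compare {A}: crew travel cost 151 + fixed 14 = 165.
All other subsets cost ≥ 125. Minimum total cost: 116.

116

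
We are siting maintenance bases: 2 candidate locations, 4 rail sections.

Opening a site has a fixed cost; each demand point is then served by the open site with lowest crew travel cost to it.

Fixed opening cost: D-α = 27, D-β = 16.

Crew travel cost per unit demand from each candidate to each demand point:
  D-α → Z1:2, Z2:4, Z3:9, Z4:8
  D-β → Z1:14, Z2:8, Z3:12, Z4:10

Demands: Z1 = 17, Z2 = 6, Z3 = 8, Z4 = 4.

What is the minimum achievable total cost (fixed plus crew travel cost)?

Open {D-α}: assign each demand point to its cheapest open site.
  Z1→D-α 17×2=34, Z2→D-α 6×4=24, Z3→D-α 8×9=72, Z4→D-α 4×8=32
  crew travel cost 162, fixed 27 → total 189.
Compare {D-α, D-β}: crew travel cost 162 + fixed 43 = 205.
Compare {D-β}: crew travel cost 422 + fixed 16 = 438.

189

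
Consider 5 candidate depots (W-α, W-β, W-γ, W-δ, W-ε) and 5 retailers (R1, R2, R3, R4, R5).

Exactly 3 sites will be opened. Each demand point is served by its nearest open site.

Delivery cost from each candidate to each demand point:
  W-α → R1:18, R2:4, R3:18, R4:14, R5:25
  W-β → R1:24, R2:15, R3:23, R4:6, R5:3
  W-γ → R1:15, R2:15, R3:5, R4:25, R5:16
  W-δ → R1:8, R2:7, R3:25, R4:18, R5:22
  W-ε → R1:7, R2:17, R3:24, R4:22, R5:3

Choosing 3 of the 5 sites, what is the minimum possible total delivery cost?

Open {W-β, W-γ, W-δ}.
  R1→W-δ 8, R2→W-δ 7, R3→W-γ 5, R4→W-β 6, R5→W-β 3  ⇒ total 29.
Compare {W-α, W-β, W-γ}: total 33.
Compare {W-α, W-γ, W-ε}: total 33.
No size-3 selection does better; minimum is 29.

29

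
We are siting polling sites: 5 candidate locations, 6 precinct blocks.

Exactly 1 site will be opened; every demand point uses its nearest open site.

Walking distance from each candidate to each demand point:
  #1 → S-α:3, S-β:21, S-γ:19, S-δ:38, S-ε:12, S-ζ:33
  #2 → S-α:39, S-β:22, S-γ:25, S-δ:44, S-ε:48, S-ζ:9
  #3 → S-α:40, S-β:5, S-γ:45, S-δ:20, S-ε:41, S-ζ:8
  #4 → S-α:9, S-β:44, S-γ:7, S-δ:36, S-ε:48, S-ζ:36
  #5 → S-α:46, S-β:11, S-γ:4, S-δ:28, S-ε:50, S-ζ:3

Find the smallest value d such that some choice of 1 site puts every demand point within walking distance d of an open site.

38

Open {#1}.
  Farthest demand point is S-δ at walking distance 38 (to #1); all others are ≤ 38.
With {#3} the worst case is 45.
With {#2} the worst case is 48.
No size-1 selection achieves below 38.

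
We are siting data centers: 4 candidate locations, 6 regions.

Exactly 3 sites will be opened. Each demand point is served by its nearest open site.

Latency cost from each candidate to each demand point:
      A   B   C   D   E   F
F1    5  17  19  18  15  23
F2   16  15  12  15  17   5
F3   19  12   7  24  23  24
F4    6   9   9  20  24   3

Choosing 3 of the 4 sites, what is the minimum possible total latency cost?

56

Open {F1, F2, F4}.
  A→F1 5, B→F4 9, C→F4 9, D→F2 15, E→F1 15, F→F4 3  ⇒ total 56.
Compare {F1, F3, F4}: total 57.
Compare {F2, F3, F4}: total 57.
No size-3 selection does better; minimum is 56.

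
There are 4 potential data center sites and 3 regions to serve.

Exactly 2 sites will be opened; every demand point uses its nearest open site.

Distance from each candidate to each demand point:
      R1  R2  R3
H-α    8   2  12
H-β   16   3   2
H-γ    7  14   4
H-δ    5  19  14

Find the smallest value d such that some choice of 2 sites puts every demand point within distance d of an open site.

5

Open {H-β, H-δ}.
  Farthest demand point is R1 at distance 5 (to H-δ); all others are ≤ 5.
With {H-α, H-γ} the worst case is 7.
With {H-β, H-γ} the worst case is 7.
No size-2 selection achieves below 5.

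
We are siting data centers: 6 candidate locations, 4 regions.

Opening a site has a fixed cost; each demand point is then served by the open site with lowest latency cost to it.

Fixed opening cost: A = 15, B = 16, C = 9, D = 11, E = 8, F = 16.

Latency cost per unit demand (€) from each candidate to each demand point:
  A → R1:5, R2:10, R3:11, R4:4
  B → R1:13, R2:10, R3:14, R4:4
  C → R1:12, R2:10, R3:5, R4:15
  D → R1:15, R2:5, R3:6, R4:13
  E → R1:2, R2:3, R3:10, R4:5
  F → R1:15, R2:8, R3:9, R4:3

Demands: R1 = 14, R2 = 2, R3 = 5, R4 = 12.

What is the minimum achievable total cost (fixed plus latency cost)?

Open {C, E, F}: assign each demand point to its cheapest open site.
  R1→E 14×2=28, R2→E 2×3=6, R3→C 5×5=25, R4→F 12×3=36
  latency cost 95, fixed 33 → total 128.
Compare {D, E, F}: latency cost 100 + fixed 35 = 135.
Compare {C, E}: latency cost 119 + fixed 17 = 136.
Compare {E, F}: latency cost 115 + fixed 24 = 139.
All other subsets cost ≥ 135. Minimum total cost: 128.

128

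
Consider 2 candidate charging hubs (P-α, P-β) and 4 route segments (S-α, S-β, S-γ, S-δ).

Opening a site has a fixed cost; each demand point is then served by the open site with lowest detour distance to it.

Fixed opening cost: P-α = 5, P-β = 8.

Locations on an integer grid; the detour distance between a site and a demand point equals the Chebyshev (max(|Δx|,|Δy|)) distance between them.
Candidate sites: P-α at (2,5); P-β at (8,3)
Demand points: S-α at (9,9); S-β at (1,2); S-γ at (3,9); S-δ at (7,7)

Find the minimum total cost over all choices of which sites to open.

24

Open {P-α}: assign each demand point to its cheapest open site.
  S-α→P-α 7, S-β→P-α 3, S-γ→P-α 4, S-δ→P-α 5
  detour distance 19, fixed 5 → total 24.
Compare {P-α, P-β}: detour distance 17 + fixed 13 = 30.
Compare {P-β}: detour distance 23 + fixed 8 = 31.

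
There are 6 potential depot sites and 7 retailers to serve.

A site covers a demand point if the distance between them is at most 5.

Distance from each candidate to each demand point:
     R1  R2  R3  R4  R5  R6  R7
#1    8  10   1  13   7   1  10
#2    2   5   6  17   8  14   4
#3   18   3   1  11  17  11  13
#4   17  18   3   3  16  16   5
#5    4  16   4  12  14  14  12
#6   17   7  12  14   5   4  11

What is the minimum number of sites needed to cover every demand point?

Coverage sets (demand points within 5 of each site):
  #1: {R3, R6}
  #2: {R1, R2, R7}
  #3: {R2, R3}
  #4: {R3, R4, R7}
  #5: {R1, R3}
  #6: {R5, R6}
No 2 sites suffice: every size-2 union leaves at least one demand point uncovered.
But {#2, #4, #6} covers everything, so the minimum is 3.

3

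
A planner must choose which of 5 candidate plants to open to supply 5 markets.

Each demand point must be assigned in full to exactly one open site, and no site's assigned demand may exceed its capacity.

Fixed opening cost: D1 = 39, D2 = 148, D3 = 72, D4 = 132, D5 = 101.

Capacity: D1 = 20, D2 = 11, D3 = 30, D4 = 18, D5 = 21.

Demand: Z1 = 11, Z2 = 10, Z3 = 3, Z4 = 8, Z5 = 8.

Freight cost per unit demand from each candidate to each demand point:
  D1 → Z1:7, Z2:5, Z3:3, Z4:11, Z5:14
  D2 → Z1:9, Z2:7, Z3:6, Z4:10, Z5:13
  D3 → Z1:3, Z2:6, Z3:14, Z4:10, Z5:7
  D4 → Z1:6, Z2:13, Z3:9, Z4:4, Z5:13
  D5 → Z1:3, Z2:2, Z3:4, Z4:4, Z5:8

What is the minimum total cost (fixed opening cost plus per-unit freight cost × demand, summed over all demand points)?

Open {D3, D5}; cheapest assignment that respects the capacities:
  D3 (cap 30, load 19): Z1, Z5 — cost 11×3 + 8×7 = 89
  D5 (cap 21, load 21): Z2, Z3, Z4 — cost 10×2 + 3×4 + 8×4 = 64
  Shipping 153, fixed 173 → total 326.
  Any other capacity-feasible assignment to {D3, D5} ships for at least 153.
Compare {D1, D3}: its best feasible assignment gives total 339.
Compare {D1, D3, D5}: its best feasible assignment gives total 362.
Every other set of open sites that can feasibly serve all demand totals ≥ 339 even under its best assignment. Minimum: 326.

326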